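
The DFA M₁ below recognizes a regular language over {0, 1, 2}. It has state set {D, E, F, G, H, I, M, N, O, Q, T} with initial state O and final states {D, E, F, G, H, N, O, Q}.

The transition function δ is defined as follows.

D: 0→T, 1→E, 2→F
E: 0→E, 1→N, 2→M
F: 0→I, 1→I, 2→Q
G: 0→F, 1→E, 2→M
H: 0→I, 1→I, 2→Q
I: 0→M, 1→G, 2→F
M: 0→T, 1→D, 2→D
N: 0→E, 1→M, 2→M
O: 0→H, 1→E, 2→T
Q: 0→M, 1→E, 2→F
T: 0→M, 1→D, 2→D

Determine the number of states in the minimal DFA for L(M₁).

7

All states are reachable from the start state.
Initial partition by acceptance: {D,E,F,G,H,N,O,Q} | {I,M,T}.
Split {D,E,F,G,H,N,O,Q} by δ(·,0) → {E,G,N,O} and {D,F,H,Q}.
Refine {E,G,N,O} on symbol 0: members go to different blocks, giving {E,N} and {G,O}.
On input 1, block {E,N} splits into {N} and {E}.
On input 1, block {I,M,T} splits into {M,T} and {I}.
On input 0, block {D,F,H,Q} splits into {F,H} and {D,Q}.
The partition is now stable with 7 blocks: {N} | {M,T} | {F,H} | {G,O} | {E} | {I} | {D,Q}.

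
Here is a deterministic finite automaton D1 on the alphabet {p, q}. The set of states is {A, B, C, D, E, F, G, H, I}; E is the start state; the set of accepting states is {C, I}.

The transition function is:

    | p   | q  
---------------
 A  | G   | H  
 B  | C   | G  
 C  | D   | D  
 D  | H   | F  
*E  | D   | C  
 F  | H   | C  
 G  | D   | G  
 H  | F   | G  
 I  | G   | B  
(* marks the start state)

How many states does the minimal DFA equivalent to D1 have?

States {A,B,I} cannot be reached from the start state, so discard them.
Start with accepting vs non-accepting: {C} | {D,E,F,G,H}.
Split {D,E,F,G,H} by δ(·,q) → {D,G,H} and {E,F}.
Split {D,G,H} by δ(·,p) → {D,G} and {H}.
Refine {D,G} on symbol p: members go to different blocks, giving {D} and {G}.
Split {E,F} by δ(·,p) → {E} and {F}.
The partition is now stable with 6 blocks: {C} | {D} | {E} | {H} | {G} | {F}.

6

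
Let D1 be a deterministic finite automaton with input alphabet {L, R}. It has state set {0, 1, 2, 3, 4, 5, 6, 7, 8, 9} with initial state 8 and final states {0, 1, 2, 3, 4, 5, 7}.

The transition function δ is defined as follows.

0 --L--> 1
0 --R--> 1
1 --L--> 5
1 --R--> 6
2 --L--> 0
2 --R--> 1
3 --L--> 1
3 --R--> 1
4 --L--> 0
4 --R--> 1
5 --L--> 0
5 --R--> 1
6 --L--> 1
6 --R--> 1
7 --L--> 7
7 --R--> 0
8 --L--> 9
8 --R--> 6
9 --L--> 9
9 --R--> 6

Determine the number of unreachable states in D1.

4

Starting at 8 and following transitions, the reachable set is {0, 1, 5, 6, 8, 9}. That leaves 2, 3, 4, 7 unreachable — 4 in total.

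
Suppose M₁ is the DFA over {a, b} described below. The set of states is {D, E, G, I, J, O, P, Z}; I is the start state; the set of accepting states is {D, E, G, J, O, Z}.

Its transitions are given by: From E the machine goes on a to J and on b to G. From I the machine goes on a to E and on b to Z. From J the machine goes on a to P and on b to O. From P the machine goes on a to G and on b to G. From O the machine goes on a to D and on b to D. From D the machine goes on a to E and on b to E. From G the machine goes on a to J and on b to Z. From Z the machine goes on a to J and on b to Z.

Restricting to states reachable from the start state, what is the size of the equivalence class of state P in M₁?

Every state is reachable, so we keep all 8.
Initial partition by acceptance: {D,E,G,J,O,Z} | {I,P}.
Refine {D,E,G,J,O,Z} on symbol a: members go to different blocks, giving {D,E,G,O,Z} and {J}.
Split {D,E,G,O,Z} by δ(·,a) → {E,G,Z} and {D,O}.
Refine {D,O} on symbol a: members go to different blocks, giving {D} and {O}.
No further refinement is possible. Final partition (5 blocks): {E,G,Z} | {I,P} | {J} | {D} | {O}.
State P belongs to the block {I,P}, which has 2 states.

2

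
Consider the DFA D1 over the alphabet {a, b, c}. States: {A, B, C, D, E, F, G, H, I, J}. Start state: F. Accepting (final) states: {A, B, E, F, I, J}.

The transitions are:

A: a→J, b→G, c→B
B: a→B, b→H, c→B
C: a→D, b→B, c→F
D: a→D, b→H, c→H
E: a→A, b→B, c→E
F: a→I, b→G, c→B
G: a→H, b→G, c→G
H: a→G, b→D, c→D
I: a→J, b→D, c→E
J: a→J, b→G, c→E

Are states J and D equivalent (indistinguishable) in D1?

No

States {C} cannot be reached from the start state, so discard them.
Start with accepting vs non-accepting: {A,B,E,F,I,J} | {D,G,H}.
On input b, block {A,B,E,F,I,J} splits into {A,B,F,I,J} and {E}.
On input c, block {A,B,F,I,J} splits into {A,B,F} and {I,J}.
Refine {A,B,F} on symbol a: members go to different blocks, giving {A,F} and {B}.
The partition is now stable with 5 blocks: {A,F} | {D,G,H} | {E} | {I,J} | {B}.
J and D end up in different blocks, so they are distinguishable. For instance, the string 'ε' is accepted from only J.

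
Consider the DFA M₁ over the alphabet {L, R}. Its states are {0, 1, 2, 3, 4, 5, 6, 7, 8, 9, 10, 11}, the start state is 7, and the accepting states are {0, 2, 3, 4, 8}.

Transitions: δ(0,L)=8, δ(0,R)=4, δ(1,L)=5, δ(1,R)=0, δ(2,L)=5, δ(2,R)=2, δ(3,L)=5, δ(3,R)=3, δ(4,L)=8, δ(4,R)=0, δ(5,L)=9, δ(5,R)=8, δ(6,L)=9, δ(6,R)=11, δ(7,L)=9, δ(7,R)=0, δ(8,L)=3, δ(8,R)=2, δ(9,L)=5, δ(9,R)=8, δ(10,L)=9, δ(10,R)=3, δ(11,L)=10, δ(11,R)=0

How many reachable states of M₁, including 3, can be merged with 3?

2

States {1,6,10,11} cannot be reached from the start state, so discard them.
Initial partition by acceptance: {0,2,3,4,8} | {5,7,9}.
On input L, block {0,2,3,4,8} splits into {0,4,8} and {2,3}.
Split {0,4,8} by δ(·,L) → {0,4} and {8}.
Refine {5,7,9} on symbol R: members go to different blocks, giving {5,9} and {7}.
No further refinement is possible. Final partition (5 blocks): {0,4} | {5,9} | {2,3} | {8} | {7}.
The equivalence class containing 3 is {2,3}, of size 2.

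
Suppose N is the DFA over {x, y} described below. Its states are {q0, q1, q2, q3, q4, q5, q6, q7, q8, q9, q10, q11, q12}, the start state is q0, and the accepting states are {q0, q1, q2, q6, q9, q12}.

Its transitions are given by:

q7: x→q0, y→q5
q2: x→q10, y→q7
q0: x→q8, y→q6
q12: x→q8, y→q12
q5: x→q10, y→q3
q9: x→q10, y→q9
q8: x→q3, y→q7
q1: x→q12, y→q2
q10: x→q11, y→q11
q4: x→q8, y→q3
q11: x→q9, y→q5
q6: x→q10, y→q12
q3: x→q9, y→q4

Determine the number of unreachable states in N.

2

No path from q0 leads to q1, q2; the other 11 states are all reachable.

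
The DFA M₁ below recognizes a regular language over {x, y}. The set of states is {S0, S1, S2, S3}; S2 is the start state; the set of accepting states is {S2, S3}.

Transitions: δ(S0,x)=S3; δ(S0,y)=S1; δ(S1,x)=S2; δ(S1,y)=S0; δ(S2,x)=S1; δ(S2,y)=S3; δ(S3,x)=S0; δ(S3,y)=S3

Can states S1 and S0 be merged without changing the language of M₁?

P0 = {S2,S3} | {S0,S1}.
No further refinement is possible. Final partition (2 blocks): {S2,S3} | {S0,S1}.
S1 and S0 lie in the same block of the stable partition, so they are equivalent — no string distinguishes them.

Yes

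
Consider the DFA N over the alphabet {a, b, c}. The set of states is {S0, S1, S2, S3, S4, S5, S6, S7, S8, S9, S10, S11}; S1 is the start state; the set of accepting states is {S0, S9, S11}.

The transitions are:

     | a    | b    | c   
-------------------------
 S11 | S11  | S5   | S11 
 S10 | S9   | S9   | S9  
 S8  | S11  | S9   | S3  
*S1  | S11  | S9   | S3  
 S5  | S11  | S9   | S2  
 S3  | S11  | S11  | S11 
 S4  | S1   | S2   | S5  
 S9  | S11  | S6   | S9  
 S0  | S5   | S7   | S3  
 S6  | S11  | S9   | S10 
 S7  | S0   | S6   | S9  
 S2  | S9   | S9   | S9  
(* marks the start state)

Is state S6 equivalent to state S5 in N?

Yes

First remove the unreachable states {S0,S4,S7,S8}; 8 states remain.
Initial partition by acceptance: {S9,S11} | {S1,S2,S3,S5,S6,S10}.
Refine {S1,S2,S3,S5,S6,S10} on symbol c: members go to different blocks, giving {S1,S5,S6} and {S2,S3,S10}.
The partition is now stable with 3 blocks: {S9,S11} | {S1,S5,S6} | {S2,S3,S10}.
S6 and S5 lie in the same block of the stable partition, so they are equivalent — no string distinguishes them.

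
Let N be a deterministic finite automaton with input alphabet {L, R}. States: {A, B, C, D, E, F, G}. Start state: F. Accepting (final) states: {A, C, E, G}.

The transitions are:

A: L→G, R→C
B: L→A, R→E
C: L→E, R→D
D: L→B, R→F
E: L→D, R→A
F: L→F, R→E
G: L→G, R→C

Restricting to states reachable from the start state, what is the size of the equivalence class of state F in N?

1

Start with accepting vs non-accepting: {A,C,E,G} | {B,D,F}.
Split {A,C,E,G} by δ(·,L) → {A,C,G} and {E}.
Split {A,C,G} by δ(·,L) → {A,G} and {C}.
On input L, block {B,D,F} splits into {D,F} and {B}.
Refine {D,F} on symbol L: members go to different blocks, giving {D} and {F}.
The partition is now stable with 6 blocks: {A,G} | {D} | {E} | {C} | {B} | {F}.
The equivalence class containing F is {F}, of size 1.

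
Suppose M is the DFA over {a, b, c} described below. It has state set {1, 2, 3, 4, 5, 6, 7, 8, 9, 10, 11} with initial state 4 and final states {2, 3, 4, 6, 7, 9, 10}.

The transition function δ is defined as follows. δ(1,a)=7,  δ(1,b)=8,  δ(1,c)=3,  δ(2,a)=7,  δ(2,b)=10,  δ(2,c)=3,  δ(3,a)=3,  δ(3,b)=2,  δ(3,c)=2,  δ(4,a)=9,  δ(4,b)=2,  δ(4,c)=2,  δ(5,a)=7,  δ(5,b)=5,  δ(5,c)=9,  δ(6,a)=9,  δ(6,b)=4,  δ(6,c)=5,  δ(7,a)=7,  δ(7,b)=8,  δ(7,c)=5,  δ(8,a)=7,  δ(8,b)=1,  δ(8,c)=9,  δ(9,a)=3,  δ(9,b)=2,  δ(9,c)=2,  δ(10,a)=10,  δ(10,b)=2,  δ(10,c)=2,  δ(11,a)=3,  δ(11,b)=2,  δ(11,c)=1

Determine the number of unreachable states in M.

2

BFS from 4 reaches {1, 2, 3, 4, 5, 7, 8, 9, 10}; the 2 state(s) 6, 11 are never visited.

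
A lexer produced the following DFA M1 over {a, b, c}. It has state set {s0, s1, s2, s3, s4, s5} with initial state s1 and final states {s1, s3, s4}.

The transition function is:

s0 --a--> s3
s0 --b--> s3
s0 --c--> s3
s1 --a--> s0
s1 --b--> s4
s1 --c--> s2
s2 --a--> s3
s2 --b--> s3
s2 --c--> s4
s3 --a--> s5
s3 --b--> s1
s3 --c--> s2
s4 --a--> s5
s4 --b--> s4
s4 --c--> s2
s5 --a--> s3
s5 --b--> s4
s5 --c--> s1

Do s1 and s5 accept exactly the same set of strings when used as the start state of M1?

No

All states are reachable from the start state.
P0 = {s1,s3,s4} | {s0,s2,s5}.
The partition is now stable with 2 blocks: {s1,s3,s4} | {s0,s2,s5}.
s1 and s5 end up in different blocks, so they are distinguishable. For instance, the string 'ε' is accepted from only s1.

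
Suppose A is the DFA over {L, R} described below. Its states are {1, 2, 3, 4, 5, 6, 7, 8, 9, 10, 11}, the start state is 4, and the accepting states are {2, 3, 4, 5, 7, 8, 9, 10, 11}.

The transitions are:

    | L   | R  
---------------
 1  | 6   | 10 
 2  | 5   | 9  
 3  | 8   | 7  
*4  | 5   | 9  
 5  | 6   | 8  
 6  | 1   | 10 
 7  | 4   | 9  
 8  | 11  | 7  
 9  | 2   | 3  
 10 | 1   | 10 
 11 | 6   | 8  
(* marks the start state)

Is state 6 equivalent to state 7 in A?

All states are reachable from the start state.
Initial partition by acceptance: {2,3,4,5,7,8,9,10,11} | {1,6}.
Split {2,3,4,5,7,8,9,10,11} by δ(·,L) → {2,3,4,7,8,9} and {5,10,11}.
On input L, block {2,3,4,7,8,9} splits into {2,4,8} and {3,7,9}.
Refine {5,10,11} on symbol R: members go to different blocks, giving {5,11} and {10}.
The partition is now stable with 5 blocks: {2,4,8} | {1,6} | {5,11} | {3,7,9} | {10}.
6 and 7 end up in different blocks, so they are distinguishable. For instance, the string 'ε' is accepted from only 7.

No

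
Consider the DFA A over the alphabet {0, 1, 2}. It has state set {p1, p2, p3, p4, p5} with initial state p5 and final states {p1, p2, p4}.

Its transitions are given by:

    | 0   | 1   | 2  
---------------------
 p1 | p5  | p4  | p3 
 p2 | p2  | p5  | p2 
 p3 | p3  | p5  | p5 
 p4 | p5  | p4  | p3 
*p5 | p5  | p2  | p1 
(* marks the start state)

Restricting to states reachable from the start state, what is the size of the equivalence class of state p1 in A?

Every state is reachable, so we keep all 5.
Initial partition by acceptance: {p1,p2,p4} | {p3,p5}.
Split {p1,p2,p4} by δ(·,0) → {p1,p4} and {p2}.
On input 1, block {p3,p5} splits into {p3} and {p5}.
Stable partition: {p1,p4} | {p3} | {p2} | {p5} — 4 equivalence classes.
State p1 belongs to the block {p1,p4}, which has 2 states.

2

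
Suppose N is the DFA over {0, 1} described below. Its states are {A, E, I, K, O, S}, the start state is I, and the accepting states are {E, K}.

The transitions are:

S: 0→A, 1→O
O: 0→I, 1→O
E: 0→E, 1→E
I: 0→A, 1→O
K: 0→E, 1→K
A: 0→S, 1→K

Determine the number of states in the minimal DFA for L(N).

4

Initial partition by acceptance: {E,K} | {A,I,O,S}.
Split {A,I,O,S} by δ(·,1) → {I,O,S} and {A}.
Refine {I,O,S} on symbol 0: members go to different blocks, giving {I,S} and {O}.
No further refinement is possible. Final partition (4 blocks): {E,K} | {I,S} | {A} | {O}.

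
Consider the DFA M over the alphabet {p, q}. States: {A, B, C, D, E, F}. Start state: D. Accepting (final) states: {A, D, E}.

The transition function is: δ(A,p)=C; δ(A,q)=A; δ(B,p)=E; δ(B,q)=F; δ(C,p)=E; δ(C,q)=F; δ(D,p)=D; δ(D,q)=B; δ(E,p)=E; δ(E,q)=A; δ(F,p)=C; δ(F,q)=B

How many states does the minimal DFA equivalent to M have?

5

P0 = {A,D,E} | {B,C,F}.
On input p, block {A,D,E} splits into {D,E} and {A}.
On input q, block {D,E} splits into {D} and {E}.
Refine {B,C,F} on symbol p: members go to different blocks, giving {B,C} and {F}.
Stable partition: {D} | {B,C} | {A} | {E} | {F} — 5 equivalence classes.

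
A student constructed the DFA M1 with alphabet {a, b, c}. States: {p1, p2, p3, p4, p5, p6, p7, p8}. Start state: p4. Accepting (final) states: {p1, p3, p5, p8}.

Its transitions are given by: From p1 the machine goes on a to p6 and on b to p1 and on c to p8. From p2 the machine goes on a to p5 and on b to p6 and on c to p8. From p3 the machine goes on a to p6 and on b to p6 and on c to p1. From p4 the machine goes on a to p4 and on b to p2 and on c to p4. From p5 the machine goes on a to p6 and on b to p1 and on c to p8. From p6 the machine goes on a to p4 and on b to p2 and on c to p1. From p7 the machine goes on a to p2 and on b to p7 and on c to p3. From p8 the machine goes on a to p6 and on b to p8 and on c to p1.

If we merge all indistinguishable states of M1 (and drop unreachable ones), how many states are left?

4

Reachable states from the start: {p1,p2,p4,p5,p6,p8}. Unreachable: {p3,p7} — drop them.
Start with accepting vs non-accepting: {p1,p5,p8} | {p2,p4,p6}.
On input a, block {p2,p4,p6} splits into {p4,p6} and {p2}.
Refine {p4,p6} on symbol c: members go to different blocks, giving {p4} and {p6}.
No further refinement is possible. Final partition (4 blocks): {p1,p5,p8} | {p4} | {p2} | {p6}.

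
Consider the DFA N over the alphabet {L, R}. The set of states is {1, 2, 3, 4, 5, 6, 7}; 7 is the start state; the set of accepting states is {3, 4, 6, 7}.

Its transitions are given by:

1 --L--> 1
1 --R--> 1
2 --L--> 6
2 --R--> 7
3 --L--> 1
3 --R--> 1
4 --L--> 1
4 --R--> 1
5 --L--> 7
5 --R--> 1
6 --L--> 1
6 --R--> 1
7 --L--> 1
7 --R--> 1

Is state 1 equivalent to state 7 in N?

First remove the unreachable states {2,3,4,5,6}; 2 states remain.
Start with accepting vs non-accepting: {7} | {1}.
No further refinement is possible. Final partition (2 blocks): {7} | {1}.
1 and 7 end up in different blocks, so they are distinguishable. For instance, the string 'ε' is accepted from only 7.

No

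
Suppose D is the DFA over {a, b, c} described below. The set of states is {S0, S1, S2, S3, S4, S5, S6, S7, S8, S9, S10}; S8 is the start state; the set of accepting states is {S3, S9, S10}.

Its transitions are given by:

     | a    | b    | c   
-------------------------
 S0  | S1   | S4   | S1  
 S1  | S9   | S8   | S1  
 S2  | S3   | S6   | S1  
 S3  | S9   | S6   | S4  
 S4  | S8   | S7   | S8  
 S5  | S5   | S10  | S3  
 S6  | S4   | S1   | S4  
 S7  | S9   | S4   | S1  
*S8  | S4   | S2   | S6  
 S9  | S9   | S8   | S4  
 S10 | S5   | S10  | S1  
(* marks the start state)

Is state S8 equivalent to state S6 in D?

Yes

Reachable states from the start: {S1,S2,S3,S4,S6,S7,S8,S9}. Unreachable: {S0,S5,S10} — drop them.
Initial partition by acceptance: {S3,S9} | {S1,S2,S4,S6,S7,S8}.
Refine {S1,S2,S4,S6,S7,S8} on symbol a: members go to different blocks, giving {S1,S2,S7} and {S4,S6,S8}.
The partition is now stable with 3 blocks: {S3,S9} | {S1,S2,S7} | {S4,S6,S8}.
S8 and S6 lie in the same block of the stable partition, so they are equivalent — no string distinguishes them.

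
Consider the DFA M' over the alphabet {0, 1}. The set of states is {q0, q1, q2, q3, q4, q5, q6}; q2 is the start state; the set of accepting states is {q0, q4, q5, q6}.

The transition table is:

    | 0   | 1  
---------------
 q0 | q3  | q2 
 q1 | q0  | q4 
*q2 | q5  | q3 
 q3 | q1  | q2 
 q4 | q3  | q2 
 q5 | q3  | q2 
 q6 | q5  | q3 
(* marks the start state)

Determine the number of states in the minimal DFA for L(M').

Reachable states from the start: {q0,q1,q2,q3,q4,q5}. Unreachable: {q6} — drop them.
Start with accepting vs non-accepting: {q0,q4,q5} | {q1,q2,q3}.
Refine {q1,q2,q3} on symbol 0: members go to different blocks, giving {q1,q2} and {q3}.
Split {q1,q2} by δ(·,1) → {q1} and {q2}.
Stable partition: {q0,q4,q5} | {q1} | {q3} | {q2} — 4 equivalence classes.

4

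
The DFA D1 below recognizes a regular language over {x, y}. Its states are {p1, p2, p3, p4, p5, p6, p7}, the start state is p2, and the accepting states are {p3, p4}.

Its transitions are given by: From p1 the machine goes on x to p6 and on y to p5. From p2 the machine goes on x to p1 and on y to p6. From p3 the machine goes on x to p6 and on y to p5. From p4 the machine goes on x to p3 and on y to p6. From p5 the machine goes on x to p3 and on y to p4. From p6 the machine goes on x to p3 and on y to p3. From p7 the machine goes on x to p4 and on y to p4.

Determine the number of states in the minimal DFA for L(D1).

6

Reachable states from the start: {p1,p2,p3,p4,p5,p6}. Unreachable: {p7} — drop them.
Initial partition by acceptance: {p3,p4} | {p1,p2,p5,p6}.
Split {p3,p4} by δ(·,x) → {p3} and {p4}.
Split {p1,p2,p5,p6} by δ(·,x) → {p1,p2} and {p5,p6}.
Split {p1,p2} by δ(·,x) → {p1} and {p2}.
Split {p5,p6} by δ(·,y) → {p5} and {p6}.
No further refinement is possible. Final partition (6 blocks): {p3} | {p1} | {p4} | {p5} | {p2} | {p6}.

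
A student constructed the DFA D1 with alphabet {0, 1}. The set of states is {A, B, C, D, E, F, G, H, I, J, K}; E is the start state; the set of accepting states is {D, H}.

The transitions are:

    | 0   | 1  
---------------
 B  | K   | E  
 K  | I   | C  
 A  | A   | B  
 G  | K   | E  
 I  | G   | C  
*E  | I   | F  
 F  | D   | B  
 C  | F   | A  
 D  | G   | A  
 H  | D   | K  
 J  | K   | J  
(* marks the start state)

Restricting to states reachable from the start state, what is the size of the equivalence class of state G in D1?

First remove the unreachable states {H,J}; 9 states remain.
Initial partition by acceptance: {D} | {A,B,C,E,F,G,I,K}.
Split {A,B,C,E,F,G,I,K} by δ(·,0) → {A,B,C,E,G,I,K} and {F}.
On input 0, block {A,B,C,E,G,I,K} splits into {A,B,E,G,I,K} and {C}.
On input 1, block {A,B,E,G,I,K} splits into {A,B,G} and {I,K} and {E}.
On input 0, block {A,B,G} splits into {B,G} and {A}.
Refine {I,K} on symbol 0: members go to different blocks, giving {I} and {K}.
Stable partition: {D} | {B,G} | {F} | {C} | {I} | {E} | {A} | {K} — 8 equivalence classes.
State G belongs to the block {B,G}, which has 2 states.

2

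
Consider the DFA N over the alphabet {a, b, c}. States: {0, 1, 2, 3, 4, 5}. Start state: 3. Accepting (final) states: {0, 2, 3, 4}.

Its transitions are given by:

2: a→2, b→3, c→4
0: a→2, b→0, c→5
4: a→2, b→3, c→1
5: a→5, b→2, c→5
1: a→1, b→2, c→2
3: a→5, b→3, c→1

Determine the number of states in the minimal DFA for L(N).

5

First remove the unreachable states {0}; 5 states remain.
Initial partition by acceptance: {2,3,4} | {1,5}.
Refine {2,3,4} on symbol a: members go to different blocks, giving {2,4} and {3}.
Split {2,4} by δ(·,c) → {2} and {4}.
On input c, block {1,5} splits into {1} and {5}.
Stable partition: {2} | {1} | {3} | {4} | {5} — 5 equivalence classes.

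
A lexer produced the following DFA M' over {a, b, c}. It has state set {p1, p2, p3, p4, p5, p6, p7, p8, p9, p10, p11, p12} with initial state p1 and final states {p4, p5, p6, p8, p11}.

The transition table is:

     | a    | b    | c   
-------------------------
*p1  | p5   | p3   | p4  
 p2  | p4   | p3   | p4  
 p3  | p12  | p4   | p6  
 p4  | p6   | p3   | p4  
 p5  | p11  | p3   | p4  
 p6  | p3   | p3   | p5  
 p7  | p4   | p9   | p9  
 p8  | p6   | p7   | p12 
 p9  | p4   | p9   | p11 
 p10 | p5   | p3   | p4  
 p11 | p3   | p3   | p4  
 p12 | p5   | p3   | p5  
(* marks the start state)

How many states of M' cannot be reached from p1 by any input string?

Starting at p1 and following transitions, the reachable set is {p1, p3, p4, p5, p6, p11, p12}. That leaves p2, p7, p8, p9, p10 unreachable — 5 in total.

5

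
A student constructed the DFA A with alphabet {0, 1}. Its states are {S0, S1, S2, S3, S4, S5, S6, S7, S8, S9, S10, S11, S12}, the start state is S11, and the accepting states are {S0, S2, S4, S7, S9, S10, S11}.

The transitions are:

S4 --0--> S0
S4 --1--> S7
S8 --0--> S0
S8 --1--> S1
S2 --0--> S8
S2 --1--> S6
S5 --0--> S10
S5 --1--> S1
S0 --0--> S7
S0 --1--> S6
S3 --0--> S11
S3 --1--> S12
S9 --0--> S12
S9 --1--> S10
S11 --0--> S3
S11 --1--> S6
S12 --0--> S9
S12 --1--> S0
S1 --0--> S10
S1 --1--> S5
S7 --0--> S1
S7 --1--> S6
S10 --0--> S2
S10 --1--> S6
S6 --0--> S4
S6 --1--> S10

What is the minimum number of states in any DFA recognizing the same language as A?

9

P0 = {S0,S2,S4,S7,S9,S10,S11} | {S1,S3,S5,S6,S8,S12}.
Split {S0,S2,S4,S7,S9,S10,S11} by δ(·,0) → {S2,S7,S9,S11} and {S0,S4,S10}.
Refine {S2,S7,S9,S11} on symbol 1: members go to different blocks, giving {S2,S7,S11} and {S9}.
On input 0, block {S1,S3,S5,S6,S8,S12} splits into {S1,S5,S6,S8} and {S3} and {S12}.
Refine {S2,S7,S11} on symbol 0: members go to different blocks, giving {S2,S7} and {S11}.
Refine {S1,S5,S6,S8} on symbol 1: members go to different blocks, giving {S1,S5,S8} and {S6}.
Refine {S0,S4,S10} on symbol 0: members go to different blocks, giving {S0,S10} and {S4}.
The partition is now stable with 9 blocks: {S2,S7} | {S1,S5,S8} | {S0,S10} | {S9} | {S3} | {S12} | {S11} | {S6} | {S4}.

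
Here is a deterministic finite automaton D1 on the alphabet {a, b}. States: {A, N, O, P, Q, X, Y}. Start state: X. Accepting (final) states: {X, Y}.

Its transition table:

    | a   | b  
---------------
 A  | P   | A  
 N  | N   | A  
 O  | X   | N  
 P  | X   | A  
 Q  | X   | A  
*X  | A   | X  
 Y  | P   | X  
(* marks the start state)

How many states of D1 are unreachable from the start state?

BFS from X reaches {A, P, X}; the 4 state(s) N, O, Q, Y are never visited.

4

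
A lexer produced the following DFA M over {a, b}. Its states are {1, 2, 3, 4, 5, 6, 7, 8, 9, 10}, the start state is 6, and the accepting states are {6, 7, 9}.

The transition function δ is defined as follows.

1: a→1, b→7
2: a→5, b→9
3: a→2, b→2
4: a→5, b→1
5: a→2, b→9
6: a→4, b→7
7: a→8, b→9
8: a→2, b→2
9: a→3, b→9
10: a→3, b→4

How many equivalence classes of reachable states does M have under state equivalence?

First remove the unreachable states {10}; 9 states remain.
Initial partition by acceptance: {6,7,9} | {1,2,3,4,5,8}.
On input b, block {1,2,3,4,5,8} splits into {1,2,5} and {3,4,8}.
Stable partition: {6,7,9} | {1,2,5} | {3,4,8} — 3 equivalence classes.

3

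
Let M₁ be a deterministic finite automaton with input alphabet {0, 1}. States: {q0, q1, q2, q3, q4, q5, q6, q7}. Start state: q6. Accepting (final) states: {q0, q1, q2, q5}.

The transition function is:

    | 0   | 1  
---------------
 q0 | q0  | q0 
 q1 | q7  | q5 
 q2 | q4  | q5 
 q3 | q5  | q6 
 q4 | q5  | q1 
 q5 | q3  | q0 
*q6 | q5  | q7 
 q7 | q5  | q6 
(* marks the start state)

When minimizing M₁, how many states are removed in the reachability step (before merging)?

3

No path from q6 leads to q1, q2, q4; the other 5 states are all reachable.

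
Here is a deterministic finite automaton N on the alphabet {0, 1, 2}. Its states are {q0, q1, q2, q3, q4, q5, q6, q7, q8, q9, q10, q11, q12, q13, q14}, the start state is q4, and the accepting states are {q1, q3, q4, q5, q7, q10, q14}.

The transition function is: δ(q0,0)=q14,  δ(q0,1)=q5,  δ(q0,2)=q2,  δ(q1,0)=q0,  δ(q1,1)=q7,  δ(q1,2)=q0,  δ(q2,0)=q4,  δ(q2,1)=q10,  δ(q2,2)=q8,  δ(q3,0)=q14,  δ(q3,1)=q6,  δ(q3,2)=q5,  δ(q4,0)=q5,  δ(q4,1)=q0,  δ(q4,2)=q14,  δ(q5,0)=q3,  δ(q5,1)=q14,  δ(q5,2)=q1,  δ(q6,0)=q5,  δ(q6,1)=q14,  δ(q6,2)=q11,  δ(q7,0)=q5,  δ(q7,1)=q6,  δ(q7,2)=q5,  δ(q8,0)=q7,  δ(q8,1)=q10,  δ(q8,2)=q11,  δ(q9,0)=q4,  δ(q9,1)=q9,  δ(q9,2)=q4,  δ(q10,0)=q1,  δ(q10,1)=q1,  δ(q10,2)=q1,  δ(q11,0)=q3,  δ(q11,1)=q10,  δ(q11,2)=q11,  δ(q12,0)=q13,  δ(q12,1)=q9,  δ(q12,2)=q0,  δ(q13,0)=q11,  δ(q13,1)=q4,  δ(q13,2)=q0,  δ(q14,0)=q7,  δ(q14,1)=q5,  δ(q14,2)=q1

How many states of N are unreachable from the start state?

3

BFS from q4 reaches {q0, q1, q2, q3, q4, q5, q6, q7, q8, q10, q11, q14}; the 3 state(s) q9, q12, q13 are never visited.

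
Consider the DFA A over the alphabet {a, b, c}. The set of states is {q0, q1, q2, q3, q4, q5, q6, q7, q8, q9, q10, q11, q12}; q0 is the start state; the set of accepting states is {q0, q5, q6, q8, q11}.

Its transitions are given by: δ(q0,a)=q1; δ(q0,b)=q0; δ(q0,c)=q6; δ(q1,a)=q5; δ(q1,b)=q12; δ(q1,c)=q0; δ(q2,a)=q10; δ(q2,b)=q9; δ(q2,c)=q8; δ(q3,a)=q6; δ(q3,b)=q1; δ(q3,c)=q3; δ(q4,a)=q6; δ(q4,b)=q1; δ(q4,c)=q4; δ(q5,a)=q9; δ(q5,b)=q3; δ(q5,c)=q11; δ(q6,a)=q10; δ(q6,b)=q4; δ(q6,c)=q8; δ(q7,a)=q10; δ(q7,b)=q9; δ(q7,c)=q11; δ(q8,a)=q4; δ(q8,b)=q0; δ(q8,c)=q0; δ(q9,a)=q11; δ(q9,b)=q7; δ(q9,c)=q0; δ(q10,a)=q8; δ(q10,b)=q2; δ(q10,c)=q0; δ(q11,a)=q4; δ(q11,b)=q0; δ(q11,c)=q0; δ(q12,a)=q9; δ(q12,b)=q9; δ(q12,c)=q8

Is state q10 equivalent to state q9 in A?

Yes

Every state is reachable, so we keep all 13.
Start with accepting vs non-accepting: {q0,q5,q6,q8,q11} | {q1,q2,q3,q4,q7,q9,q10,q12}.
On input b, block {q0,q5,q6,q8,q11} splits into {q0,q8,q11} and {q5,q6}.
Refine {q0,q8,q11} on symbol c: members go to different blocks, giving {q8,q11} and {q0}.
Split {q1,q2,q3,q4,q7,q9,q10,q12} by δ(·,a) → {q1,q3,q4} and {q2,q7,q12} and {q9,q10}.
On input b, block {q1,q3,q4} splits into {q3,q4} and {q1}.
The partition is now stable with 7 blocks: {q8,q11} | {q3,q4} | {q5,q6} | {q0} | {q2,q7,q12} | {q9,q10} | {q1}.
q10 and q9 lie in the same block of the stable partition, so they are equivalent — no string distinguishes them.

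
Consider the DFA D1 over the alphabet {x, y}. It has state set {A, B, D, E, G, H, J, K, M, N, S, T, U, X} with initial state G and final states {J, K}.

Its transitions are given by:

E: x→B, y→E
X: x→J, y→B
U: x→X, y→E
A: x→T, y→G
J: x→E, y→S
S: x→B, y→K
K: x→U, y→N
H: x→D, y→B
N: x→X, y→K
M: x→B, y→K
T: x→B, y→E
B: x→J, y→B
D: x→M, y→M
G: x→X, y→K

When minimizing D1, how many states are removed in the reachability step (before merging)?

5

BFS from G reaches {B, E, G, J, K, N, S, U, X}; the 5 state(s) A, D, H, M, T are never visited.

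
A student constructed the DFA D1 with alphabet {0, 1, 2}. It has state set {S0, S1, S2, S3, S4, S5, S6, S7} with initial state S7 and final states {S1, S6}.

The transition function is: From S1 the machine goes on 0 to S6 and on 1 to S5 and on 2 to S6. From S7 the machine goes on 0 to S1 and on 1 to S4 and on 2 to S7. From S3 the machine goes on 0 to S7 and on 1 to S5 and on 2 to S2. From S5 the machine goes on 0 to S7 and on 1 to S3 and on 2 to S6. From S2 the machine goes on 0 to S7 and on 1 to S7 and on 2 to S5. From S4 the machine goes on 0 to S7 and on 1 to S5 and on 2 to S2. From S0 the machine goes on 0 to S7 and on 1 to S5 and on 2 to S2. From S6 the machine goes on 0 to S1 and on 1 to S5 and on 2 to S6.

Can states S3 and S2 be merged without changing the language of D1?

Reachable states from the start: {S1,S2,S3,S4,S5,S6,S7}. Unreachable: {S0} — drop them.
Start with accepting vs non-accepting: {S1,S6} | {S2,S3,S4,S5,S7}.
Refine {S2,S3,S4,S5,S7} on symbol 0: members go to different blocks, giving {S2,S3,S4,S5} and {S7}.
Refine {S2,S3,S4,S5} on symbol 1: members go to different blocks, giving {S3,S4,S5} and {S2}.
On input 2, block {S3,S4,S5} splits into {S3,S4} and {S5}.
Stable partition: {S1,S6} | {S3,S4} | {S7} | {S2} | {S5} — 5 equivalence classes.
S3 and S2 end up in different blocks, so they are distinguishable. For instance, the string '10' is accepted from only S2.

No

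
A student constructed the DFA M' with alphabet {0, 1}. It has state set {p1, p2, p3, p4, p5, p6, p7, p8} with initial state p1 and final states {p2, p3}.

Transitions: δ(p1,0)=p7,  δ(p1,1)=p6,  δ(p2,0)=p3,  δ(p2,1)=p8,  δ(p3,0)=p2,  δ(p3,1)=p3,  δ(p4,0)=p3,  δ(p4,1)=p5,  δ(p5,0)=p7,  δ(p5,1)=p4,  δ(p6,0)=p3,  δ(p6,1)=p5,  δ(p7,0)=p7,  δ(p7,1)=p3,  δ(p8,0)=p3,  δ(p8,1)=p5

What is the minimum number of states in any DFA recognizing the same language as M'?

5

All states are reachable from the start state.
Start with accepting vs non-accepting: {p2,p3} | {p1,p4,p5,p6,p7,p8}.
Refine {p2,p3} on symbol 1: members go to different blocks, giving {p2} and {p3}.
Refine {p1,p4,p5,p6,p7,p8} on symbol 0: members go to different blocks, giving {p1,p5,p7} and {p4,p6,p8}.
Split {p1,p5,p7} by δ(·,1) → {p1,p5} and {p7}.
The partition is now stable with 5 blocks: {p2} | {p1,p5} | {p3} | {p4,p6,p8} | {p7}.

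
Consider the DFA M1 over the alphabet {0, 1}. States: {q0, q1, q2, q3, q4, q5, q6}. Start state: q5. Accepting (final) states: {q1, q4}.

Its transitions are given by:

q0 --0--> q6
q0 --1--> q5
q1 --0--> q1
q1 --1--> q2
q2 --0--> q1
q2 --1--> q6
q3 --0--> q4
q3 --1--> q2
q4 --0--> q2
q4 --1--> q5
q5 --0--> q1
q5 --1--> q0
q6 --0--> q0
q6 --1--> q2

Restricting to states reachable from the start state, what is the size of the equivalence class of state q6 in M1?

States {q3,q4} cannot be reached from the start state, so discard them.
Initial partition by acceptance: {q1} | {q0,q2,q5,q6}.
Split {q0,q2,q5,q6} by δ(·,0) → {q0,q6} and {q2,q5}.
No further refinement is possible. Final partition (3 blocks): {q1} | {q0,q6} | {q2,q5}.
The equivalence class containing q6 is {q0,q6}, of size 2.

2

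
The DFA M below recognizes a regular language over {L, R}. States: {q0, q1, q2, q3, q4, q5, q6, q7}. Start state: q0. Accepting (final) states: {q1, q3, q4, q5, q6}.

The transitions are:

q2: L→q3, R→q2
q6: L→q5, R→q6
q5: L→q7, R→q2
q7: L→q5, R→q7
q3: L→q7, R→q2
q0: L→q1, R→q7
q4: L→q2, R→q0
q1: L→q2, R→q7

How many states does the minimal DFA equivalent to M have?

Reachable states from the start: {q0,q1,q2,q3,q5,q7}. Unreachable: {q4,q6} — drop them.
Initial partition by acceptance: {q1,q3,q5} | {q0,q2,q7}.
The partition is now stable with 2 blocks: {q1,q3,q5} | {q0,q2,q7}.

2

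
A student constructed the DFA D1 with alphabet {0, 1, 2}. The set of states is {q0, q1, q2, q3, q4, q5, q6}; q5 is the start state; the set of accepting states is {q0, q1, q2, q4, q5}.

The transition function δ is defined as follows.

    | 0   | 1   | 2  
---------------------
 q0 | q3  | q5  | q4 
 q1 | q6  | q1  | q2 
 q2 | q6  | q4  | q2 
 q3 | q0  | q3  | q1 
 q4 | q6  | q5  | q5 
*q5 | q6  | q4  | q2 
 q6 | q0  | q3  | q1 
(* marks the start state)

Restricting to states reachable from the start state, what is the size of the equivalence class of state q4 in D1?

P0 = {q0,q1,q2,q4,q5} | {q3,q6}.
No further refinement is possible. Final partition (2 blocks): {q0,q1,q2,q4,q5} | {q3,q6}.
State q4 belongs to the block {q0,q1,q2,q4,q5}, which has 5 states.

5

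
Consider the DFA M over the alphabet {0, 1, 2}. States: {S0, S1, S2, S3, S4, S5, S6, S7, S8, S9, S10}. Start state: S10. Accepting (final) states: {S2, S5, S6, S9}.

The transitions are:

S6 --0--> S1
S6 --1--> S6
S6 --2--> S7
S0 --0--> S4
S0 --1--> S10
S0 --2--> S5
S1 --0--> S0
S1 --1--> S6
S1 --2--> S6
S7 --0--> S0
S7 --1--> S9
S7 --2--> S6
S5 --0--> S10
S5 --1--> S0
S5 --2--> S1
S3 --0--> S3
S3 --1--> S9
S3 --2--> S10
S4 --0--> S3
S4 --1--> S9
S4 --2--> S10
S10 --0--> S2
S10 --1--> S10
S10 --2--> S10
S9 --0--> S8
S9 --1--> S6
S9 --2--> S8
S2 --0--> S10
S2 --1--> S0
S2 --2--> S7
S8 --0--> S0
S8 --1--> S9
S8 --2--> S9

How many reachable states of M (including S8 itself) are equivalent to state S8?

All states are reachable from the start state.
P0 = {S2,S5,S6,S9} | {S0,S1,S3,S4,S7,S8,S10}.
Refine {S2,S5,S6,S9} on symbol 1: members go to different blocks, giving {S2,S5} and {S6,S9}.
On input 0, block {S0,S1,S3,S4,S7,S8,S10} splits into {S0,S1,S3,S4,S7,S8} and {S10}.
Split {S0,S1,S3,S4,S7,S8} by δ(·,1) → {S1,S3,S4,S7,S8} and {S0}.
Split {S1,S3,S4,S7,S8} by δ(·,0) → {S1,S7,S8} and {S3,S4}.
No further refinement is possible. Final partition (6 blocks): {S2,S5} | {S1,S7,S8} | {S6,S9} | {S10} | {S0} | {S3,S4}.
State S8 belongs to the block {S1,S7,S8}, which has 3 states.

3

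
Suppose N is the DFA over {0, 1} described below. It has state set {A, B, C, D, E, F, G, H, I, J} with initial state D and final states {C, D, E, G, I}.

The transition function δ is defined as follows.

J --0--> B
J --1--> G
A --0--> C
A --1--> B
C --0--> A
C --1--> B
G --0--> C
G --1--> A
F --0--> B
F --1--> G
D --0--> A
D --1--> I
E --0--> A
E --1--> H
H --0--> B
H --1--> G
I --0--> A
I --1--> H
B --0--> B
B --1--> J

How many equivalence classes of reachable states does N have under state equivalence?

States {E,F} cannot be reached from the start state, so discard them.
P0 = {C,D,G,I} | {A,B,H,J}.
Refine {C,D,G,I} on symbol 0: members go to different blocks, giving {C,D,I} and {G}.
Refine {C,D,I} on symbol 1: members go to different blocks, giving {C,I} and {D}.
Refine {A,B,H,J} on symbol 0: members go to different blocks, giving {B,H,J} and {A}.
On input 1, block {B,H,J} splits into {H,J} and {B}.
Split {C,I} by δ(·,1) → {C} and {I}.
No further refinement is possible. Final partition (7 blocks): {C} | {H,J} | {G} | {D} | {A} | {B} | {I}.

7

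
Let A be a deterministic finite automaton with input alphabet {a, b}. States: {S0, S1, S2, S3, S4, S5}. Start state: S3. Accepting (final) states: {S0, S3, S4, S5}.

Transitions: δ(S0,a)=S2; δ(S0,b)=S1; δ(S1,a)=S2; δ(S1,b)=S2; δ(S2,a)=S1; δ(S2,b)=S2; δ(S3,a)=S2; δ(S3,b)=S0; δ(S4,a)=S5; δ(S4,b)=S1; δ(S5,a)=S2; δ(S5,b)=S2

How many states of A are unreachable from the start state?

BFS from S3 reaches {S0, S1, S2, S3}; the 2 state(s) S4, S5 are never visited.

2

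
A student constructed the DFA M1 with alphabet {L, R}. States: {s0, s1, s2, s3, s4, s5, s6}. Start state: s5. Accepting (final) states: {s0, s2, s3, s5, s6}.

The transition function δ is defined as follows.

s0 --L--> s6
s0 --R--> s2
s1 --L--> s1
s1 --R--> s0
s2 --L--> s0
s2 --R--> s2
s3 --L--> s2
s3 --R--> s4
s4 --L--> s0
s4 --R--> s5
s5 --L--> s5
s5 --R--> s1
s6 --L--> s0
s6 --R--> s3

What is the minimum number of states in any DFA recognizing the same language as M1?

7

All states are reachable from the start state.
P0 = {s0,s2,s3,s5,s6} | {s1,s4}.
Split {s0,s2,s3,s5,s6} by δ(·,R) → {s0,s2,s6} and {s3,s5}.
Refine {s0,s2,s6} on symbol R: members go to different blocks, giving {s0,s2} and {s6}.
On input L, block {s0,s2} splits into {s0} and {s2}.
Refine {s1,s4} on symbol L: members go to different blocks, giving {s1} and {s4}.
Split {s3,s5} by δ(·,L) → {s3} and {s5}.
No further refinement is possible. Final partition (7 blocks): {s0} | {s1} | {s3} | {s6} | {s2} | {s4} | {s5}.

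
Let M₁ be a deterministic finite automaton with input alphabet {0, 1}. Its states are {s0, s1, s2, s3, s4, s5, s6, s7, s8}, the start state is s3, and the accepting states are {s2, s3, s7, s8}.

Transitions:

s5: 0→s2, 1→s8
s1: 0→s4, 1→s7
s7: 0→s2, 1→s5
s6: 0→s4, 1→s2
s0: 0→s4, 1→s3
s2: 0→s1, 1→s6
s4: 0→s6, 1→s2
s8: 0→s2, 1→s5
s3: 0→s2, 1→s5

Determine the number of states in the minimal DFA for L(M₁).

States {s0} cannot be reached from the start state, so discard them.
P0 = {s2,s3,s7,s8} | {s1,s4,s5,s6}.
On input 0, block {s2,s3,s7,s8} splits into {s3,s7,s8} and {s2}.
Split {s1,s4,s5,s6} by δ(·,0) → {s1,s4,s6} and {s5}.
On input 1, block {s1,s4,s6} splits into {s4,s6} and {s1}.
Stable partition: {s3,s7,s8} | {s4,s6} | {s2} | {s5} | {s1} — 5 equivalence classes.

5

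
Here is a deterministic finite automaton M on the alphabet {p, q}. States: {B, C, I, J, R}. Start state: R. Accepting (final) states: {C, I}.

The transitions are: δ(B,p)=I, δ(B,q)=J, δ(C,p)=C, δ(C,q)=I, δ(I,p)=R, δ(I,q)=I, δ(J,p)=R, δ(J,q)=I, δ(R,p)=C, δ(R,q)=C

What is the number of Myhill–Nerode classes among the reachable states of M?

Reachable states from the start: {C,I,R}. Unreachable: {B,J} — drop them.
Start with accepting vs non-accepting: {C,I} | {R}.
Split {C,I} by δ(·,p) → {C} and {I}.
Stable partition: {C} | {R} | {I} — 3 equivalence classes.

3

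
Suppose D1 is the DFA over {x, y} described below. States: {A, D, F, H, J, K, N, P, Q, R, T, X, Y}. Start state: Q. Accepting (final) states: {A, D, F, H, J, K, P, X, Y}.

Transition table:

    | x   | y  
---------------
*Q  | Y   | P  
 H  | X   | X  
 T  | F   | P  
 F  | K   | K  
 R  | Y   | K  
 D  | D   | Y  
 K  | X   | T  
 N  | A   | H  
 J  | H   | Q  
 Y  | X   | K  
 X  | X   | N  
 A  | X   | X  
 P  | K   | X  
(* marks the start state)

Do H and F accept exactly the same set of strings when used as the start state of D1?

First remove the unreachable states {D,J,R}; 10 states remain.
Start with accepting vs non-accepting: {A,F,H,K,P,X,Y} | {N,Q,T}.
On input y, block {A,F,H,K,P,X,Y} splits into {A,F,H,P,Y} and {K,X}.
Stable partition: {A,F,H,P,Y} | {N,Q,T} | {K,X} — 3 equivalence classes.
H and F lie in the same block of the stable partition, so they are equivalent — no string distinguishes them.

Yes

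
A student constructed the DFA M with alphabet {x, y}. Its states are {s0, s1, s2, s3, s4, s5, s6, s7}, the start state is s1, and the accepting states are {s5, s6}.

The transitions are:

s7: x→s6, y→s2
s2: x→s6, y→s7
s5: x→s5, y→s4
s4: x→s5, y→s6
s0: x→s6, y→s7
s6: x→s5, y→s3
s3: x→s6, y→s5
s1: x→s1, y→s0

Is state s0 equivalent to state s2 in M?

Initial partition by acceptance: {s5,s6} | {s0,s1,s2,s3,s4,s7}.
Split {s0,s1,s2,s3,s4,s7} by δ(·,x) → {s0,s2,s3,s4,s7} and {s1}.
On input y, block {s0,s2,s3,s4,s7} splits into {s0,s2,s7} and {s3,s4}.
The partition is now stable with 4 blocks: {s5,s6} | {s0,s2,s7} | {s1} | {s3,s4}.
s0 and s2 lie in the same block of the stable partition, so they are equivalent — no string distinguishes them.

Yes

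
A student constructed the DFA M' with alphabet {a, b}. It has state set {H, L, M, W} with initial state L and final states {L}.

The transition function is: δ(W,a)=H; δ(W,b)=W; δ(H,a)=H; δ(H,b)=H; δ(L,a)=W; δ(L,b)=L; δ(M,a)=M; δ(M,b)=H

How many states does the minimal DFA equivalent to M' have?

Reachable states from the start: {H,L,W}. Unreachable: {M} — drop them.
Initial partition by acceptance: {L} | {H,W}.
Stable partition: {L} | {H,W} — 2 equivalence classes.

2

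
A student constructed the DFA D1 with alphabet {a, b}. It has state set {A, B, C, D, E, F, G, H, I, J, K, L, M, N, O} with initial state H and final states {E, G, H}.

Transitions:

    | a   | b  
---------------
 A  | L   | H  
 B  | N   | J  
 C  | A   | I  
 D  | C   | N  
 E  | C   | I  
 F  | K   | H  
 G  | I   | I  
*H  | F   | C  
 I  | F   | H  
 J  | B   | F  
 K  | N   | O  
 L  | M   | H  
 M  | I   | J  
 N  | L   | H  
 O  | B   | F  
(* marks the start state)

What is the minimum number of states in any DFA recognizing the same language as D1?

First remove the unreachable states {D,E,G}; 12 states remain.
Initial partition by acceptance: {H} | {A,B,C,F,I,J,K,L,M,N,O}.
Refine {A,B,C,F,I,J,K,L,M,N,O} on symbol b: members go to different blocks, giving {B,C,J,K,M,O} and {A,F,I,L,N}.
On input a, block {B,C,J,K,M,O} splits into {B,C,K,M} and {J,O}.
On input b, block {B,C,K,M} splits into {B,K,M} and {C}.
Refine {A,F,I,L,N} on symbol a: members go to different blocks, giving {A,I,N} and {F,L}.
The partition is now stable with 6 blocks: {H} | {B,K,M} | {A,I,N} | {J,O} | {C} | {F,L}.

6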